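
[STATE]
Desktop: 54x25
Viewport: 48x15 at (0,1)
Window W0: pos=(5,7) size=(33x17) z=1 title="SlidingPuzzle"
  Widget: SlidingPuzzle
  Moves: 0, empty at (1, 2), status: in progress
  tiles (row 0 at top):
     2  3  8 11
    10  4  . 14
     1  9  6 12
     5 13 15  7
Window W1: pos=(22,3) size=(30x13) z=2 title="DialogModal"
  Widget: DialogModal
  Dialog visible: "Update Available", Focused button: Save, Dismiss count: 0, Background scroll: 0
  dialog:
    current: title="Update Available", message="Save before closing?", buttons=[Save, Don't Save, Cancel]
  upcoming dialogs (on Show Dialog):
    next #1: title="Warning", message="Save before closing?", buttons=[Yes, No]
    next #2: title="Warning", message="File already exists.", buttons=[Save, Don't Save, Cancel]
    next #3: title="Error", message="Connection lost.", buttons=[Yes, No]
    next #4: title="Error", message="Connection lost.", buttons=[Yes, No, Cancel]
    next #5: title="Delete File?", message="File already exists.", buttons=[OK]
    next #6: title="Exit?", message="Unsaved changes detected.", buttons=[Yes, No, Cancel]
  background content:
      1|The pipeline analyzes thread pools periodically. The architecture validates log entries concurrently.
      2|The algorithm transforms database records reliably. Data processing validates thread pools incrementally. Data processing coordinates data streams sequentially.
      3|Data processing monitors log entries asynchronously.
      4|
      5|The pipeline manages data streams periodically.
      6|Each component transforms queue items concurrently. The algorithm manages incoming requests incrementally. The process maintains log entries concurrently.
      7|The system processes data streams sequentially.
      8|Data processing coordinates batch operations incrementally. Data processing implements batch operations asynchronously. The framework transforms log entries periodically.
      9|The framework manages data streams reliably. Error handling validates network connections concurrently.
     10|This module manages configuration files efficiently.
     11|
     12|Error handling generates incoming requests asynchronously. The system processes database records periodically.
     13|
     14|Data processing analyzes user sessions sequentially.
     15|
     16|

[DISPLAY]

                                                
                                                
                      ┏━━━━━━━━━━━━━━━━━━━━━━━━━
                      ┃ DialogModal             
                      ┠─────────────────────────
                      ┃The pipeline analyzes thr
     ┏━━━━━━━━━━━━━━━━┃The algorithm transforms 
     ┃ SlidingPuzzle  ┃Da┌──────────────────────
     ┠────────────────┃  │   Update Available   
     ┃┌────┬────┬────┬┃Th│ Save before closing? 
     ┃│  2 │  3 │  8 │┃Ea│[Save]  Don't Save   C
     ┃├────┼────┼────┼┃Th└──────────────────────
     ┃│ 10 │  4 │    │┃Data processing coordinat
     ┃├────┼────┼────┼┃The framework manages dat
     ┃│  1 │  9 │  6 │┗━━━━━━━━━━━━━━━━━━━━━━━━━


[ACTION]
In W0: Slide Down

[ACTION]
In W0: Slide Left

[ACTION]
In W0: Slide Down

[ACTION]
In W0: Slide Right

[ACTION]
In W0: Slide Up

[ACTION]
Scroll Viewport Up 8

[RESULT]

                                                
                                                
                                                
                      ┏━━━━━━━━━━━━━━━━━━━━━━━━━
                      ┃ DialogModal             
                      ┠─────────────────────────
                      ┃The pipeline analyzes thr
     ┏━━━━━━━━━━━━━━━━┃The algorithm transforms 
     ┃ SlidingPuzzle  ┃Da┌──────────────────────
     ┠────────────────┃  │   Update Available   
     ┃┌────┬────┬────┬┃Th│ Save before closing? 
     ┃│  2 │  3 │  8 │┃Ea│[Save]  Don't Save   C
     ┃├────┼────┼────┼┃Th└──────────────────────
     ┃│ 10 │  4 │    │┃Data processing coordinat
     ┃├────┼────┼────┼┃The framework manages dat


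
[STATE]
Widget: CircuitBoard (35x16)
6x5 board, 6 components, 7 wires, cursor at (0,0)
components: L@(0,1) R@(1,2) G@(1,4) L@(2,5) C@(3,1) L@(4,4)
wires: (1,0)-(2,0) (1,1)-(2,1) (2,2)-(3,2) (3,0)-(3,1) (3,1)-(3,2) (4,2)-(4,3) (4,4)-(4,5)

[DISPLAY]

   0 1 2 3 4 5                     
0  [.]  L                          
                                   
1   ·   ·   R       G              
    │   │                          
2   ·   ·   ·           L          
            │                      
3   · ─ C ─ ·                      
                                   
4           · ─ ·   L ─ ·          
Cursor: (0,0)                      
                                   
                                   
                                   
                                   
                                   


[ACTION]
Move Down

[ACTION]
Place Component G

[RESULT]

   0 1 2 3 4 5                     
0       L                          
                                   
1  [G]  ·   R       G              
    │   │                          
2   ·   ·   ·           L          
            │                      
3   · ─ C ─ ·                      
                                   
4           · ─ ·   L ─ ·          
Cursor: (1,0)                      
                                   
                                   
                                   
                                   
                                   


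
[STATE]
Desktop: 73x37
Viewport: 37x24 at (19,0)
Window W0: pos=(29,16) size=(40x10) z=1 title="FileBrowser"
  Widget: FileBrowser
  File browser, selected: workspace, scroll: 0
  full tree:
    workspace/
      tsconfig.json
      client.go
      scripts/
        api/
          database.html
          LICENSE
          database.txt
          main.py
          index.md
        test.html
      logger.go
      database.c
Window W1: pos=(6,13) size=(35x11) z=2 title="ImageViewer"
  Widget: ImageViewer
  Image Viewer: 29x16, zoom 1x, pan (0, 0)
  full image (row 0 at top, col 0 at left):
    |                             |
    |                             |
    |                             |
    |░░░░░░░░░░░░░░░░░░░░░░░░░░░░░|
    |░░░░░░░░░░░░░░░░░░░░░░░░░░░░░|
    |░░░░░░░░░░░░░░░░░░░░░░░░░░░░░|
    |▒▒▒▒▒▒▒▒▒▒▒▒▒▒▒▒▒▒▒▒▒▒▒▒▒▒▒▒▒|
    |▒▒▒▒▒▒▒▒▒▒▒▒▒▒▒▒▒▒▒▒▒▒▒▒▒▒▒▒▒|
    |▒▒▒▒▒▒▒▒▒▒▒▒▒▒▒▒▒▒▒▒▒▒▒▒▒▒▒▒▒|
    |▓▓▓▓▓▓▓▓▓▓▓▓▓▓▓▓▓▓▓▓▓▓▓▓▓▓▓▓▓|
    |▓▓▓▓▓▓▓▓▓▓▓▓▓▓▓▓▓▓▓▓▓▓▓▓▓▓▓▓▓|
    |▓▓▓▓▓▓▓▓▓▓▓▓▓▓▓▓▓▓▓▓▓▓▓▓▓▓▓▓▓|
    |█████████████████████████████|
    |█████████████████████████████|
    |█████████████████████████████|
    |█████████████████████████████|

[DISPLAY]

                                     
                                     
                                     
                                     
                                     
                                     
                                     
                                     
                                     
                                     
                                     
                                     
                                     
━━━━━━━━━━━━━━━━━━━━━┓               
                     ┃               
─────────────────────┨               
                     ┃━━━━━━━━━━━━━━━
                     ┃r              
                     ┃───────────────
░░░░░░░░░░░░░░░░░    ┃pace/          
░░░░░░░░░░░░░░░░░    ┃g.json         
░░░░░░░░░░░░░░░░░    ┃go             
▒▒▒▒▒▒▒▒▒▒▒▒▒▒▒▒▒    ┃ipts/          
━━━━━━━━━━━━━━━━━━━━━┛go             


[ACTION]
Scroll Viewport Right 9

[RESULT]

                                     
                                     
                                     
                                     
                                     
                                     
                                     
                                     
                                     
                                     
                                     
                                     
                                     
━━━━━━━━━━━━┓                        
            ┃                        
────────────┨                        
            ┃━━━━━━━━━━━━━━━━━━━━━━━━
            ┃r                       
            ┃────────────────────────
░░░░░░░░    ┃pace/                   
░░░░░░░░    ┃g.json                  
░░░░░░░░    ┃go                      
▒▒▒▒▒▒▒▒    ┃ipts/                   
━━━━━━━━━━━━┛go                      


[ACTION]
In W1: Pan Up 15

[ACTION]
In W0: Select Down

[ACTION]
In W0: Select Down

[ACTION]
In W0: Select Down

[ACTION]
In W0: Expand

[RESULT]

                                     
                                     
                                     
                                     
                                     
                                     
                                     
                                     
                                     
                                     
                                     
                                     
                                     
━━━━━━━━━━━━┓                        
            ┃                        
────────────┨                        
            ┃━━━━━━━━━━━━━━━━━━━━━━━━
            ┃r                       
            ┃────────────────────────
░░░░░░░░    ┃pace/                   
░░░░░░░░    ┃g.json                  
░░░░░░░░    ┃go                      
▒▒▒▒▒▒▒▒    ┃ipts/                   
━━━━━━━━━━━━┛pi/                     


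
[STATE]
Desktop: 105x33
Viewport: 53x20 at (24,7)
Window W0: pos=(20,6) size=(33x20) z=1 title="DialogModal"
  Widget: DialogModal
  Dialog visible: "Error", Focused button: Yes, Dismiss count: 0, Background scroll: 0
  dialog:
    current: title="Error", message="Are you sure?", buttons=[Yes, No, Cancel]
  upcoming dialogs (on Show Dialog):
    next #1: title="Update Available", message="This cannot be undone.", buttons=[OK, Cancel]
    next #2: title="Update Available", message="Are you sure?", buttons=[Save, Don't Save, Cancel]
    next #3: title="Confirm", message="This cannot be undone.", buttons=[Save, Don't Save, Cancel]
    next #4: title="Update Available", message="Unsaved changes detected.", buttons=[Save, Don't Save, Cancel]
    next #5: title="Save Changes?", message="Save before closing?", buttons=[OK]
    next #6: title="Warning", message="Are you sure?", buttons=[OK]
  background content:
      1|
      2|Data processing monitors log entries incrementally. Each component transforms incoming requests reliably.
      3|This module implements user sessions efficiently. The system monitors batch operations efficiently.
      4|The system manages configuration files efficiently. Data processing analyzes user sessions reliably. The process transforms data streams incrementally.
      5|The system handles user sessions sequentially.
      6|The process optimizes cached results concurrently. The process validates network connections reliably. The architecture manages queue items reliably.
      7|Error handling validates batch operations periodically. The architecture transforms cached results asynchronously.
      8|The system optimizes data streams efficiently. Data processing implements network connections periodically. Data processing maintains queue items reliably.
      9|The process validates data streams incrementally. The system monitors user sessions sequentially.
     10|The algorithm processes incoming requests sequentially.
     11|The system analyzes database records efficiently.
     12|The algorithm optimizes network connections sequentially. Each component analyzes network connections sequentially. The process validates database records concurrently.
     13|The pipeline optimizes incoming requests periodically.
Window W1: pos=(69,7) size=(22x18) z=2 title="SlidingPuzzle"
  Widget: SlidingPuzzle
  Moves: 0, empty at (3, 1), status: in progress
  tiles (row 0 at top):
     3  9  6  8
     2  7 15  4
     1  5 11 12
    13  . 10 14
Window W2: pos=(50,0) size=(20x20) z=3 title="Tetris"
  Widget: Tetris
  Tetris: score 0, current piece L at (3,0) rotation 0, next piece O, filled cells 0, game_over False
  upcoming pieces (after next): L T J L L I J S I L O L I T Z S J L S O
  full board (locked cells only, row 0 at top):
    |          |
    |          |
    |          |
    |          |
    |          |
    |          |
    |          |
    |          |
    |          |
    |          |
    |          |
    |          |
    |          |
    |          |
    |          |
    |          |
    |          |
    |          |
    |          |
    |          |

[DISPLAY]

alogModal                 ┃                  ┃━━━━━━━
──────────────────────────┃                  ┃ Slidin
                          ┃                  ┃───────
a processing monitors log ┃                  ┃┌────┬─
s module implements user s┃                  ┃│  3 │ 
 system manages configurat┃                  ┃├────┼─
 system handles user sessi┃                  ┃│  2 │ 
 ┌─────────────────────┐d ┃                  ┃├────┼─
o│        Error        │tc┃                  ┃│  1 │ 
 │    Are you sure?    │tr┃                  ┃├────┼─
 │ [Yes]  No   Cancel  │st┃                  ┃│ 13 │ 
 └─────────────────────┘om┃                  ┃└────┴─
 system analyzes database ┗━━━━━━━━━━━━━━━━━━┛Moves: 
 algorithm optimizes network┃                ┃       
 pipeline optimizes incoming┃                ┃       
                            ┃                ┃       
                            ┃                ┃       
                            ┃                ┗━━━━━━━
━━━━━━━━━━━━━━━━━━━━━━━━━━━━┛                        
                                                     


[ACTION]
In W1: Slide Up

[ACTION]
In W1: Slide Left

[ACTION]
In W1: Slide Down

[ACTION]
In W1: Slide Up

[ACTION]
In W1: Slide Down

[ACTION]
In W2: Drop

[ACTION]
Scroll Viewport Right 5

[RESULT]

odal                 ┃                  ┃━━━━━━━━━━━━
─────────────────────┃                  ┃ SlidingPuzz
                     ┃                  ┃────────────
cessing monitors log ┃                  ┃┌────┬────┬─
ule implements user s┃                  ┃│  3 │  9 │ 
em manages configurat┃                  ┃├────┼────┼─
em handles user sessi┃                  ┃│  2 │  7 │ 
──────────────────┐d ┃                  ┃├────┼────┼─
     Error        │tc┃                  ┃│  1 │  5 │ 
 Are you sure?    │tr┃                  ┃├────┼────┼─
es]  No   Cancel  │st┃                  ┃│ 13 │ 10 │ 
──────────────────┘om┃                  ┃└────┴────┴─
em analyzes database ┗━━━━━━━━━━━━━━━━━━┛Moves: 4    
rithm optimizes network┃                ┃            
line optimizes incoming┃                ┃            
                       ┃                ┃            
                       ┃                ┃            
                       ┃                ┗━━━━━━━━━━━━
━━━━━━━━━━━━━━━━━━━━━━━┛                             
                                                     


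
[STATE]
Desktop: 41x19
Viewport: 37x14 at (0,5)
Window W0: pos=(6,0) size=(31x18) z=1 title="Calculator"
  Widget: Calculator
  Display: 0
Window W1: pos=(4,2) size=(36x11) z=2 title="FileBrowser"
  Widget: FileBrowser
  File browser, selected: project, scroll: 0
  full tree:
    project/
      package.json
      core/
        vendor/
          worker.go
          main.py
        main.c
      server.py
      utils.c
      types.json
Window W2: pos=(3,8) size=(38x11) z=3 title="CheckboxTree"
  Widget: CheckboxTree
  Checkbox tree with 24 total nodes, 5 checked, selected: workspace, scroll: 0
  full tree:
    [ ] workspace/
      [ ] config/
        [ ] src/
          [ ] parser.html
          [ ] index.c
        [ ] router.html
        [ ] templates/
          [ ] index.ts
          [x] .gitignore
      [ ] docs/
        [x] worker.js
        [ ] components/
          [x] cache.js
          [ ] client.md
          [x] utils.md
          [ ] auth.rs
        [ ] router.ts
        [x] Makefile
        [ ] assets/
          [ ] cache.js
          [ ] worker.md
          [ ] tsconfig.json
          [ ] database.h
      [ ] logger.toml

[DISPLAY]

    ┃> [-] project/                  
    ┃    package.json                
    ┃    [+] core/                   
   ┏━━━━━━━━━━━━━━━━━━━━━━━━━━━━━━━━━
   ┃ CheckboxTree                    
   ┠─────────────────────────────────
   ┃>[-] workspace/                  
   ┃   [-] config/                   
   ┃     [ ] src/                    
   ┃       [ ] parser.html           
   ┃       [ ] index.c               
   ┃     [ ] router.html             
   ┃     [-] templates/              
   ┗━━━━━━━━━━━━━━━━━━━━━━━━━━━━━━━━━


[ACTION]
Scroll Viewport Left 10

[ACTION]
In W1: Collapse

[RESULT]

    ┃> [+] project/                  
    ┃                                
    ┃                                
   ┏━━━━━━━━━━━━━━━━━━━━━━━━━━━━━━━━━
   ┃ CheckboxTree                    
   ┠─────────────────────────────────
   ┃>[-] workspace/                  
   ┃   [-] config/                   
   ┃     [ ] src/                    
   ┃       [ ] parser.html           
   ┃       [ ] index.c               
   ┃     [ ] router.html             
   ┃     [-] templates/              
   ┗━━━━━━━━━━━━━━━━━━━━━━━━━━━━━━━━━


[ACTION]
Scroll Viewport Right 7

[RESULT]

┃> [+] project/                    ┃ 
┃                                  ┃ 
┃                                  ┃ 
━━━━━━━━━━━━━━━━━━━━━━━━━━━━━━━━━━━━┓
 CheckboxTree                       ┃
────────────────────────────────────┨
>[-] workspace/                     ┃
   [-] config/                      ┃
     [ ] src/                       ┃
       [ ] parser.html              ┃
       [ ] index.c                  ┃
     [ ] router.html                ┃
     [-] templates/                 ┃
━━━━━━━━━━━━━━━━━━━━━━━━━━━━━━━━━━━━┛


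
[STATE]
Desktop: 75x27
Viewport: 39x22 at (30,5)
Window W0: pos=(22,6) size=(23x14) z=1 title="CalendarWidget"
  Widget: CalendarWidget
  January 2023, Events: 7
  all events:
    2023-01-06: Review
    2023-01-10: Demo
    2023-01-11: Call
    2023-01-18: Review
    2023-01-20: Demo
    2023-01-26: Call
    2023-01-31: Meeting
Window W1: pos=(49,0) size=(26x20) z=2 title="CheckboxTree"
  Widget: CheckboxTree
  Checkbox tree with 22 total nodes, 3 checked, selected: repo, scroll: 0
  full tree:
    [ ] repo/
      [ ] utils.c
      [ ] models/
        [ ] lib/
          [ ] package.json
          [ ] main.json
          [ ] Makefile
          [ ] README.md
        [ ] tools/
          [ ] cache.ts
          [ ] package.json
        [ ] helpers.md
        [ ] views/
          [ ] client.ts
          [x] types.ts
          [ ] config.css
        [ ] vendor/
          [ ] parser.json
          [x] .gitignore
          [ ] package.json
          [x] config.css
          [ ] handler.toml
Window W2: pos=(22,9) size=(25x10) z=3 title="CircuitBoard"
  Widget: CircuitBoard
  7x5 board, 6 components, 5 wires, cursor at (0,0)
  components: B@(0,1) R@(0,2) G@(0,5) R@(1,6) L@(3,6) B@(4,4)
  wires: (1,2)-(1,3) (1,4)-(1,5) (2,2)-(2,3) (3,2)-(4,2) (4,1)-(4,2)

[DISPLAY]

                   ┃   [-] models/     
━━━━━━━━━━━━━━┓    ┃     [ ] lib/      
arWidget      ┃    ┃       [ ] package.
──────────────┨    ┃       [ ] main.jso
━━━━━━━━━━━━━━━━┓  ┃       [ ] Makefile
tBoard          ┃  ┃       [ ] README.m
────────────────┨  ┃     [ ] tools/    
2 3 4 5 6       ┃  ┃       [ ] cache.ts
 B   R          ┃  ┃       [ ] package.
                ┃  ┃     [ ] helpers.md
     · ─ ·   · ─┃  ┃     [-] views/    
                ┃  ┃       [ ] client.t
     · ─ ·      ┃  ┃       [x] types.ts
━━━━━━━━━━━━━━━━┛  ┃       [ ] config.c
━━━━━━━━━━━━━━┛    ┗━━━━━━━━━━━━━━━━━━━
                                       
                                       
                                       
                                       
                                       
                                       
                                       


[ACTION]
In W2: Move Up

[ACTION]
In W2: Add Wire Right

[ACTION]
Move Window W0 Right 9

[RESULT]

                   ┃   [-] models/     
 ┏━━━━━━━━━━━━━━━━━┃     [ ] lib/      
 ┃ CalendarWidget  ┃       [ ] package.
 ┠─────────────────┃       [ ] main.jso
━━━━━━━━━━━━━━━━┓23┃       [ ] Makefile
tBoard          ┃Sa┃       [ ] README.m
────────────────┨  ┃     [ ] tools/    
2 3 4 5 6       ┃  ┃       [ ] cache.ts
 B   R          ┃3 ┃       [ ] package.
                ┃* ┃     [ ] helpers.md
     · ─ ·   · ─┃ 2┃     [-] views/    
                ┃  ┃       [ ] client.t
     · ─ ·      ┃  ┃       [x] types.ts
━━━━━━━━━━━━━━━━┛  ┃       [ ] config.c
 ┗━━━━━━━━━━━━━━━━━┗━━━━━━━━━━━━━━━━━━━
                                       
                                       
                                       
                                       
                                       
                                       
                                       


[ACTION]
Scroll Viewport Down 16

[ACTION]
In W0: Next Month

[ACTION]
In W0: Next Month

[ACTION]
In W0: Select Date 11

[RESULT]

                   ┃   [-] models/     
 ┏━━━━━━━━━━━━━━━━━┃     [ ] lib/      
 ┃ CalendarWidget  ┃       [ ] package.
 ┠─────────────────┃       [ ] main.jso
━━━━━━━━━━━━━━━━┓3 ┃       [ ] Makefile
tBoard          ┃Sa┃       [ ] README.m
────────────────┨ 4┃     [ ] tools/    
2 3 4 5 6       ┃[1┃       [ ] cache.ts
 B   R          ┃18┃       [ ] package.
                ┃25┃     [ ] helpers.md
     · ─ ·   · ─┃  ┃     [-] views/    
                ┃  ┃       [ ] client.t
     · ─ ·      ┃  ┃       [x] types.ts
━━━━━━━━━━━━━━━━┛  ┃       [ ] config.c
 ┗━━━━━━━━━━━━━━━━━┗━━━━━━━━━━━━━━━━━━━
                                       
                                       
                                       
                                       
                                       
                                       
                                       


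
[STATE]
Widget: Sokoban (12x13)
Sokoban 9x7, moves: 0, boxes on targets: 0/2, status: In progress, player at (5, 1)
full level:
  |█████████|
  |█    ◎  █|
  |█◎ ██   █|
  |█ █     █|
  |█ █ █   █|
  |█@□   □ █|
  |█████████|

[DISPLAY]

█████████   
█    ◎  █   
█◎ ██   █   
█ █     █   
█ █ █   █   
█@□   □ █   
█████████   
Moves: 0  0/
            
            
            
            
            


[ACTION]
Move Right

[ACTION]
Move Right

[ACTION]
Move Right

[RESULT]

█████████   
█    ◎  █   
█◎ ██   █   
█ █     █   
█ █ █   █   
█   @□□ █   
█████████   
Moves: 3  0/
            
            
            
            
            


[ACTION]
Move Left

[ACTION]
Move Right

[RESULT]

█████████   
█    ◎  █   
█◎ ██   █   
█ █     █   
█ █ █   █   
█   @□□ █   
█████████   
Moves: 5  0/
            
            
            
            
            


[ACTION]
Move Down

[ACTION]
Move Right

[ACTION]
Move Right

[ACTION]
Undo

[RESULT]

█████████   
█    ◎  █   
█◎ ██   █   
█ █     █   
█ █ █   █   
█  @ □□ █   
█████████   
Moves: 4  0/
            
            
            
            
            


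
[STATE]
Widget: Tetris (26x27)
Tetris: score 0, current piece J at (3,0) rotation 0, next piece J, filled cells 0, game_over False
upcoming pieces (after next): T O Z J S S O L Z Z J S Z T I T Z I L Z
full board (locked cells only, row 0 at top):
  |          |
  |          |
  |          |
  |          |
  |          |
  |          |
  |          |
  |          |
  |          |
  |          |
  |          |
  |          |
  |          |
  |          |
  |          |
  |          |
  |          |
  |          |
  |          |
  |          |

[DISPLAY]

   █      │Next:          
   ███    │█              
          │███            
          │               
          │               
          │               
          │Score:         
          │0              
          │               
          │               
          │               
          │               
          │               
          │               
          │               
          │               
          │               
          │               
          │               
          │               
          │               
          │               
          │               
          │               
          │               
          │               
          │               


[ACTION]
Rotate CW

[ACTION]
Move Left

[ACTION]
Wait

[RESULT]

          │Next:          
  ██      │█              
  █       │███            
  █       │               
          │               
          │               
          │Score:         
          │0              
          │               
          │               
          │               
          │               
          │               
          │               
          │               
          │               
          │               
          │               
          │               
          │               
          │               
          │               
          │               
          │               
          │               
          │               
          │               


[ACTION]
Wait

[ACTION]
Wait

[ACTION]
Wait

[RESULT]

          │Next:          
          │█              
          │███            
          │               
  ██      │               
  █       │               
  █       │Score:         
          │0              
          │               
          │               
          │               
          │               
          │               
          │               
          │               
          │               
          │               
          │               
          │               
          │               
          │               
          │               
          │               
          │               
          │               
          │               
          │               


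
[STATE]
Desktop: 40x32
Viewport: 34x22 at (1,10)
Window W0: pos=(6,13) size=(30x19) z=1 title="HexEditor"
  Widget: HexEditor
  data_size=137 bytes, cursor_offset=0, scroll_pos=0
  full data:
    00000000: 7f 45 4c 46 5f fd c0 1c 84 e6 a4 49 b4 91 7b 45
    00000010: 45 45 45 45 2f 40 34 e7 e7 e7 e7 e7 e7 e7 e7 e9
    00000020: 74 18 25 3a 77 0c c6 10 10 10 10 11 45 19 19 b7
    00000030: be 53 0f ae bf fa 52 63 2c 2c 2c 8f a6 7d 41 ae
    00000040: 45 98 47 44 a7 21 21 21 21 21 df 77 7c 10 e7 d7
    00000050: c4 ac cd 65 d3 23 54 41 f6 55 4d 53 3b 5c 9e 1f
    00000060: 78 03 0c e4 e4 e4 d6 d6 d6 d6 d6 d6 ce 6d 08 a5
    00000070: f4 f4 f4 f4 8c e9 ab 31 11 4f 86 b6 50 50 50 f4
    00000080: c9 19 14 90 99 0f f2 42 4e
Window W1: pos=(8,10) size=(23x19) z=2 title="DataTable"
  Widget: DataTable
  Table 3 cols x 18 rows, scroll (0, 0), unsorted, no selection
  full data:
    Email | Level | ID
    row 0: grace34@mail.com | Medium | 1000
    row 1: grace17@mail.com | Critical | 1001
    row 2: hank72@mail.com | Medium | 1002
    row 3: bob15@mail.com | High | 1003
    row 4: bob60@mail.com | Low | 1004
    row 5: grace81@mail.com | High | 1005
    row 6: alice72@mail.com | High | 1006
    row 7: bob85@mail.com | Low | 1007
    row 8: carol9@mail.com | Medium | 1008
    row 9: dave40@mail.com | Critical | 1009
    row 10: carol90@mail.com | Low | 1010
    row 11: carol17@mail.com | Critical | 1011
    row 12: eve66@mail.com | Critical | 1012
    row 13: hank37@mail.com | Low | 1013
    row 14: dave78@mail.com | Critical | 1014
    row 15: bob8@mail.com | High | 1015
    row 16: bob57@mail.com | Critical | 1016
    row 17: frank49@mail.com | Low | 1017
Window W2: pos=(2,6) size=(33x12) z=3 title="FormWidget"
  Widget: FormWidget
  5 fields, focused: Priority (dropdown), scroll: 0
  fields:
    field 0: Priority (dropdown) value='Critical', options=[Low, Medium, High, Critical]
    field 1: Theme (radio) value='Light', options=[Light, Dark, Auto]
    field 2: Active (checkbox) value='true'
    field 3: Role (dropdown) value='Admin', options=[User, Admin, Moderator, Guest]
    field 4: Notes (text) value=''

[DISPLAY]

 ┃  Theme:      (●) Light  ( ) Da┃
 ┃  Active:     [x]              ┃
 ┃  Role:       [Admin         ▼]┃
 ┃  Notes:      [               ]┃
 ┃                               ┃
 ┃                               ┃
 ┃                               ┃
 ┗━━━━━━━━━━━━━━━━━━━━━━━━━━━━━━━┛
     ┃0┃bob15@mail.com  │High┃ 0c 
     ┃0┃bob60@mail.com  │Low ┃ fa 
     ┃0┃grace81@mail.com│High┃ 21 
     ┃0┃alice72@mail.com│High┃ 23 
     ┃0┃bob85@mail.com  │Low ┃ e4 
     ┃0┃carol9@mail.com │Medi┃ e9 
     ┃0┃dave40@mail.com │Crit┃ 0f 
     ┃ ┃carol90@mail.com│Low ┃    
     ┃ ┃carol17@mail.com│Crit┃    
     ┃ ┃eve66@mail.com  │Crit┃    
     ┃ ┗━━━━━━━━━━━━━━━━━━━━━┛    
     ┃                            
     ┃                            
     ┗━━━━━━━━━━━━━━━━━━━━━━━━━━━━


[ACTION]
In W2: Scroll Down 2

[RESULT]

 ┃  Role:       [Admin         ▼]┃
 ┃  Notes:      [               ]┃
 ┃                               ┃
 ┃                               ┃
 ┃                               ┃
 ┃                               ┃
 ┃                               ┃
 ┗━━━━━━━━━━━━━━━━━━━━━━━━━━━━━━━┛
     ┃0┃bob15@mail.com  │High┃ 0c 
     ┃0┃bob60@mail.com  │Low ┃ fa 
     ┃0┃grace81@mail.com│High┃ 21 
     ┃0┃alice72@mail.com│High┃ 23 
     ┃0┃bob85@mail.com  │Low ┃ e4 
     ┃0┃carol9@mail.com │Medi┃ e9 
     ┃0┃dave40@mail.com │Crit┃ 0f 
     ┃ ┃carol90@mail.com│Low ┃    
     ┃ ┃carol17@mail.com│Crit┃    
     ┃ ┃eve66@mail.com  │Crit┃    
     ┃ ┗━━━━━━━━━━━━━━━━━━━━━┛    
     ┃                            
     ┃                            
     ┗━━━━━━━━━━━━━━━━━━━━━━━━━━━━


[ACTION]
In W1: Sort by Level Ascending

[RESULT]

 ┃  Role:       [Admin         ▼]┃
 ┃  Notes:      [               ]┃
 ┃                               ┃
 ┃                               ┃
 ┃                               ┃
 ┃                               ┃
 ┃                               ┃
 ┗━━━━━━━━━━━━━━━━━━━━━━━━━━━━━━━┛
     ┃0┃eve66@mail.com  │Crit┃ 0c 
     ┃0┃dave78@mail.com │Crit┃ fa 
     ┃0┃bob57@mail.com  │Crit┃ 21 
     ┃0┃bob15@mail.com  │High┃ 23 
     ┃0┃grace81@mail.com│High┃ e4 
     ┃0┃alice72@mail.com│High┃ e9 
     ┃0┃bob8@mail.com   │High┃ 0f 
     ┃ ┃bob60@mail.com  │Low ┃    
     ┃ ┃bob85@mail.com  │Low ┃    
     ┃ ┃carol90@mail.com│Low ┃    
     ┃ ┗━━━━━━━━━━━━━━━━━━━━━┛    
     ┃                            
     ┃                            
     ┗━━━━━━━━━━━━━━━━━━━━━━━━━━━━


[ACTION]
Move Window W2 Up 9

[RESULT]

 ┃                               ┃
 ┗━━━━━━━━━━━━━━━━━━━━━━━━━━━━━━━┛
       ┠─────────────────────┨    
     ┏━┃Email           │Leve┃━━━━
     ┃ ┃────────────────┼────┃    
     ┠─┃grace17@mail.com│Crit┃────
     ┃0┃dave40@mail.com │Crit┃ fd 
     ┃0┃carol17@mail.com│Crit┃ 40 
     ┃0┃eve66@mail.com  │Crit┃ 0c 
     ┃0┃dave78@mail.com │Crit┃ fa 
     ┃0┃bob57@mail.com  │Crit┃ 21 
     ┃0┃bob15@mail.com  │High┃ 23 
     ┃0┃grace81@mail.com│High┃ e4 
     ┃0┃alice72@mail.com│High┃ e9 
     ┃0┃bob8@mail.com   │High┃ 0f 
     ┃ ┃bob60@mail.com  │Low ┃    
     ┃ ┃bob85@mail.com  │Low ┃    
     ┃ ┃carol90@mail.com│Low ┃    
     ┃ ┗━━━━━━━━━━━━━━━━━━━━━┛    
     ┃                            
     ┃                            
     ┗━━━━━━━━━━━━━━━━━━━━━━━━━━━━


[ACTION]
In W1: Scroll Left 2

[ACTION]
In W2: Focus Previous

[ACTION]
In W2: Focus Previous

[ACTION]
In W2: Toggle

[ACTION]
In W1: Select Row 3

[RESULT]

 ┃                               ┃
 ┗━━━━━━━━━━━━━━━━━━━━━━━━━━━━━━━┛
       ┠─────────────────────┨    
     ┏━┃Email           │Leve┃━━━━
     ┃ ┃────────────────┼────┃    
     ┠─┃grace17@mail.com│Crit┃────
     ┃0┃dave40@mail.com │Crit┃ fd 
     ┃0┃carol17@mail.com│Crit┃ 40 
     ┃0┃>ve66@mail.com  │Crit┃ 0c 
     ┃0┃dave78@mail.com │Crit┃ fa 
     ┃0┃bob57@mail.com  │Crit┃ 21 
     ┃0┃bob15@mail.com  │High┃ 23 
     ┃0┃grace81@mail.com│High┃ e4 
     ┃0┃alice72@mail.com│High┃ e9 
     ┃0┃bob8@mail.com   │High┃ 0f 
     ┃ ┃bob60@mail.com  │Low ┃    
     ┃ ┃bob85@mail.com  │Low ┃    
     ┃ ┃carol90@mail.com│Low ┃    
     ┃ ┗━━━━━━━━━━━━━━━━━━━━━┛    
     ┃                            
     ┃                            
     ┗━━━━━━━━━━━━━━━━━━━━━━━━━━━━


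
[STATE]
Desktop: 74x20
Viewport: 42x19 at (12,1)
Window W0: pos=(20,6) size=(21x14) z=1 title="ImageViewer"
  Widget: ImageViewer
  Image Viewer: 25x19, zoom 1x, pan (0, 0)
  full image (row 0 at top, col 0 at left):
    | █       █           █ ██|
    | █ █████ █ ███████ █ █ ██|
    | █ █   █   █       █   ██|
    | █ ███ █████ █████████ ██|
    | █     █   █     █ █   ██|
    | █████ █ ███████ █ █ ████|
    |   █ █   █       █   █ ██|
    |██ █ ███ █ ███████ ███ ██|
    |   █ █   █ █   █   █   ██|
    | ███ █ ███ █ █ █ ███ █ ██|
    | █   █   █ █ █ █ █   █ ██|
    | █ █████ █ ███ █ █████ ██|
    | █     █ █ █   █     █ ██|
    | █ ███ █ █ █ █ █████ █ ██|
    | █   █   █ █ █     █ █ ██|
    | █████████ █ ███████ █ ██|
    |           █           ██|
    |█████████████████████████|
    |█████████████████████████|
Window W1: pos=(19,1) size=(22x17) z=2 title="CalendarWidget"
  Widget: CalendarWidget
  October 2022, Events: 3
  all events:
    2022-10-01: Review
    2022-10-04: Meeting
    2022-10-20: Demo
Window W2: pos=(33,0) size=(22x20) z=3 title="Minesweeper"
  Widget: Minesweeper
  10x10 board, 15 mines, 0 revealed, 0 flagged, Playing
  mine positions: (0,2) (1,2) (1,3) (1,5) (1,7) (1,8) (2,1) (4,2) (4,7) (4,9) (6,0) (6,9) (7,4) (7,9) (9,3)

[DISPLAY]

       ┏━━━━━━━━━━━━━┃ Minesweeper        
       ┃ CalendarWidg┠────────────────────
       ┠─────────────┃■■■■■■■■■■          
       ┃    October 2┃■■■■■■■■■■          
       ┃Mo Tu We Th F┃■■■■■■■■■■          
       ┃             ┃■■■■■■■■■■          
       ┃ 3  4*  5  6 ┃■■■■■■■■■■          
       ┃10 11 12 13 1┃■■■■■■■■■■          
       ┃17 18 19 20* ┃■■■■■■■■■■          
       ┃24 25 26 27 2┃■■■■■■■■■■          
       ┃31           ┃■■■■■■■■■■          
       ┃             ┃■■■■■■■■■■          
       ┃             ┃                    
       ┃             ┃                    
       ┃             ┃                    
       ┃             ┃                    
       ┗━━━━━━━━━━━━━┃                    
        ┃ ███ █ ███ █┃                    
        ┗━━━━━━━━━━━━┗━━━━━━━━━━━━━━━━━━━━


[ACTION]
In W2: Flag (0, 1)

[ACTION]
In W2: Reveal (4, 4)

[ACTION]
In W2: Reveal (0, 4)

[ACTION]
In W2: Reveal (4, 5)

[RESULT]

       ┏━━━━━━━━━━━━━┃ Minesweeper        
       ┃ CalendarWidg┠────────────────────
       ┠─────────────┃■⚑■■2■■■■■          
       ┃    October 2┃■■■■■■■■■■          
       ┃Mo Tu We Th F┃■■■2212■■■          
       ┃             ┃■■■1  1■■■          
       ┃ 3  4*  5  6 ┃■■■1  1■■■          
       ┃10 11 12 13 1┃■■■1  113■          
       ┃17 18 19 20* ┃■■■111  2■          
       ┃24 25 26 27 2┃■■■■■1  2■          
       ┃31           ┃■■■■21  11          
       ┃             ┃■■■■1               
       ┃             ┃                    
       ┃             ┃                    
       ┃             ┃                    
       ┃             ┃                    
       ┗━━━━━━━━━━━━━┃                    
        ┃ ███ █ ███ █┃                    
        ┗━━━━━━━━━━━━┗━━━━━━━━━━━━━━━━━━━━
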